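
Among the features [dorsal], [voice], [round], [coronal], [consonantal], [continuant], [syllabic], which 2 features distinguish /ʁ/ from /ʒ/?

/ʁ/ is the voiced uvular fricative and /ʒ/ is the voiced postalveolar fricative. Both are [+voice], [-round], [+consonantal], [+continuant], [-syllabic]. /ʁ/ is [-coronal] while /ʒ/ is [+coronal]; /ʁ/ is [+dorsal] while /ʒ/ is [-dorsal], so the distinguishing features are [coronal], [dorsal].

[coronal], [dorsal]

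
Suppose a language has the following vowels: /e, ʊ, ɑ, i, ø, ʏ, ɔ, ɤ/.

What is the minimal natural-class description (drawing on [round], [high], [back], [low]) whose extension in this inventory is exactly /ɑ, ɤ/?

/ɑ, ɤ/ are all [+back], [-round], and no other segment in the inventory matches both values. Dropping any one of them over-generates: [-round] alone would also admit /e, i/; [+back] alone would also admit /ʊ, ɔ/. No other single listed feature picks out exactly this set either, so fewer than two features will not do.

[+back, -round]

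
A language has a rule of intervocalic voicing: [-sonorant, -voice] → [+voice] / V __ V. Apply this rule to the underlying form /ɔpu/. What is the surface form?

[ɔbu]

/p/ satisfies [-sonorant, -voice] and sits in V __ V. The [+voice] counterpart of the voiceless bilabial stop is /b/. Other segments in /ɔpu/ either fail the structural description or are not in the environment, so the surface form is [ɔbu].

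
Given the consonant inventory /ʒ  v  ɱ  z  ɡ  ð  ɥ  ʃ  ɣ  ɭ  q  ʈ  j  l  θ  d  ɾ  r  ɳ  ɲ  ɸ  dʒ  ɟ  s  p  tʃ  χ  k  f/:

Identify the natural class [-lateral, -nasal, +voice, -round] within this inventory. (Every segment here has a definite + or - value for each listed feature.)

The [-lateral] segments are /ʒ, v, ɱ, z, ɡ, ð, ɥ, ʃ, ɣ, q, ʈ, j, θ, d, ɾ, r, ɳ, ɲ, ɸ, dʒ, ɟ, s, p, tʃ, χ, k, f/.
Intersecting with [-nasal] gives /ʒ, v, z, ɡ, ð, ɥ, ʃ, ɣ, q, ʈ, j, θ, d, ɾ, r, ɸ, dʒ, ɟ, s, p, tʃ, χ, k, f/.
Then [+voice] gives /ʒ, v, z, ɡ, ð, ɥ, ɣ, j, d, ɾ, r, dʒ, ɟ/.
Within that set, [-round] leaves /ʒ, v, z, ɡ, ð, ɣ, j, d, ɾ, r, dʒ, ɟ/.

ʒ, v, z, ɡ, ð, ɣ, j, d, ɾ, r, dʒ, ɟ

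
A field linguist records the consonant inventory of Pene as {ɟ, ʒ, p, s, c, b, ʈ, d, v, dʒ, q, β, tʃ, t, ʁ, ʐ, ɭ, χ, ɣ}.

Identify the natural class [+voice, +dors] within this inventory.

The [+voice] segments are /ɟ, ʒ, b, d, v, dʒ, β, ʁ, ʐ, ɭ, ɣ/.
Within that set, [+dorsal] leaves /ɟ, ʁ, ɣ/.

ɟ, ʁ, ɣ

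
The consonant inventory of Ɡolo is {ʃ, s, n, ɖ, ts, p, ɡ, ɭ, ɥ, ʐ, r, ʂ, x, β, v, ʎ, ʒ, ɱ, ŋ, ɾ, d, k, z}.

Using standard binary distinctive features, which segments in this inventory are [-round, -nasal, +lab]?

Eliminate segments failing any feature: /ʃ, s, ɖ, ts, ɡ, ɭ, ʐ, r, ʂ, x, ʎ, ʒ, ɾ, d, k, z/ are [-labial]; /n, ɱ, ŋ/ are [+nasal]; /ɥ/ is [+round]. The remaining /p, β, v/ satisfy [-round], [-nasal], [+labial].

p, β, v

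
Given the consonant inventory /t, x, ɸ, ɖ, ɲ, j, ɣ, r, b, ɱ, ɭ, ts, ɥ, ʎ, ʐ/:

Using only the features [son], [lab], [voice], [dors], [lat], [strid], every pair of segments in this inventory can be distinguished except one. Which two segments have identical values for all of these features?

ɲ, j

On the given features, /ɲ/ and /j/ have an identical profile: [+sonorant], [−labial], [+voice], [+dorsal], [−lateral], [−strident]. No other two segments in the inventory coincide on all 6 features. (They do differ in [nasal] and [continuant], which are not among the given features.)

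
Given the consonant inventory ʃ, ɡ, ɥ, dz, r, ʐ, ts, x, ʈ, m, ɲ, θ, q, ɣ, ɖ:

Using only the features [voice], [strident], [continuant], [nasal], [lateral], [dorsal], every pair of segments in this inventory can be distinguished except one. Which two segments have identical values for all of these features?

/ɥ/ (labial-palatal glide) and /ɣ/ (voiced velar fricative) are both [+voice], [-strident], [+continuant], [-nasal], [-lateral], [+dorsal], so none of the listed features separates them. (They do differ in [sonorant], [labial], [round] and [back], which are not among the given features.) Every other pair in the inventory differs on at least one listed feature.

ɥ, ɣ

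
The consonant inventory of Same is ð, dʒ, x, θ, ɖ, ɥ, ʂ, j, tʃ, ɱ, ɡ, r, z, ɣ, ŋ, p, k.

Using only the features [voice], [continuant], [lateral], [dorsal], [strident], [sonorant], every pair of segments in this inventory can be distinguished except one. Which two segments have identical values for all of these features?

ɥ, j

/ɥ/ (labial-palatal glide) and /j/ (palatal glide) are both [+voice], [+continuant], [-lateral], [+dorsal], [-strident], [+sonorant], so none of the listed features separates them. (They do differ in [labial] and [round], which are not among the given features.) Every other pair in the inventory differs on at least one listed feature.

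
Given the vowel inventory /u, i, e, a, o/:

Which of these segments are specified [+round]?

The [+round] segments here are /u, o/; the remaining /i, e, a/ are [-round].

u, o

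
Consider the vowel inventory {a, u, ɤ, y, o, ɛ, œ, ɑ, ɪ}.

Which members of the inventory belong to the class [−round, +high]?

ɪ

Checking each segment against [−round], [+high]: /ɪ/ (high front unrounded lax vowel) satisfies every feature; every other segment in the inventory fails at least one.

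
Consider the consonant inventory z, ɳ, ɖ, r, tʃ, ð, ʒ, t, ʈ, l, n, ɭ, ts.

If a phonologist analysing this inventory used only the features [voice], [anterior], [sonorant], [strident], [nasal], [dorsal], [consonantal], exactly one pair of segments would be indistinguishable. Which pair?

/l/ (alveolar lateral approximant) and /r/ (alveolar trill) are both [+voice], [+anterior], [+sonorant], [−strident], [−nasal], [−dorsal], [+consonantal], so none of the listed features separates them. (They do differ in [lateral], which is not among the given features.) Every other pair in the inventory differs on at least one listed feature.

l, r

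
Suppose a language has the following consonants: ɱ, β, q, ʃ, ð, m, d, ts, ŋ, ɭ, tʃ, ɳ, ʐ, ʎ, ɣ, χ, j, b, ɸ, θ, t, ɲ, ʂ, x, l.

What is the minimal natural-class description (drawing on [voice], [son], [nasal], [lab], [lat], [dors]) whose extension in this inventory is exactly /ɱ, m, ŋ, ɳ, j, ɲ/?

[+son, −lat]

Every target segment is [+sonorant], [−lateral]; each remaining inventory member fails at least one of these. Each conjunct is needed — [−lateral] alone would also admit /β, q, ʃ, ð, …/; [+sonorant] alone would also admit /ɭ, ʎ, l/ — and no other single listed feature has exactly this extension, so two is the minimum.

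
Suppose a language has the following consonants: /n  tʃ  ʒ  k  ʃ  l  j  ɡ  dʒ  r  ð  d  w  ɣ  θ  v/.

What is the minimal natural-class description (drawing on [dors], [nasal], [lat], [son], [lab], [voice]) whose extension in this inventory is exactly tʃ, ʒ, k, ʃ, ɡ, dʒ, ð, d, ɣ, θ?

Every target segment is [−sonorant], [−labial]; each remaining inventory member fails at least one of these. Each conjunct is needed — [−labial] alone would also admit /n, l, j, r/; [−sonorant] alone would also admit /v/ — and no other single listed feature has exactly this extension, so two is the minimum.

[−son, −lab]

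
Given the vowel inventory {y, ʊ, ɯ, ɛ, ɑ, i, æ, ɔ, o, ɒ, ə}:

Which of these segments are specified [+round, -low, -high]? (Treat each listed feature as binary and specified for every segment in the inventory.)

First, the [+round] segments are /y, ʊ, ɔ, o, ɒ/.
Within that set, [-low] gives /y, ʊ, ɔ, o/.
Within that set, [-high] leaves /ɔ, o/.

ɔ, o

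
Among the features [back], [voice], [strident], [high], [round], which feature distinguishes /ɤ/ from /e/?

/ɤ/ is the mid back unrounded tense vowel and /e/ is the mid front unrounded tense vowel. Both are [+voice], [−strident], [−high], [−round]. /ɤ/ is [+back] while /e/ is [−back], so the distinguishing feature is [back].

[back]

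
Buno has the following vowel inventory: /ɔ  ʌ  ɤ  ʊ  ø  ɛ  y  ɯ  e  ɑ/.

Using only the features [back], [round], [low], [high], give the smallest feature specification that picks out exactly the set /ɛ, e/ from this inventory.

The class [-back], [-round] has exactly /ɛ, e/ as its extension in this inventory. No smaller conjunction from the listed features achieves this: [-round] alone would also admit /ʌ, ɤ, ɯ, ɑ/; [-back] alone would also admit /ø, y/; and checking the remaining single features turns up none with this extension.

[-back, -round]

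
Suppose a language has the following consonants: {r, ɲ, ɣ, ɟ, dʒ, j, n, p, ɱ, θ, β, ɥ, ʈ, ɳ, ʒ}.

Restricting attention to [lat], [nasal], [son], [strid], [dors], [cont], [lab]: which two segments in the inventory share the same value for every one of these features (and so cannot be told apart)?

ɳ, n

On the given features, /ɳ/ and /n/ have an identical profile: [-lateral], [+nasal], [+sonorant], [-strident], [-dorsal], [-continuant], [-labial]. No other two segments in the inventory coincide on all 7 features. (They do differ in [anterior], which is not among the given features.)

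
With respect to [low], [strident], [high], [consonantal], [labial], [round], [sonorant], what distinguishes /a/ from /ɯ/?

[high], [low]

The two segments share [-strident], [-consonantal], [-labial], [-round], [+sonorant]. The only features from the list on which they differ: /a/ is [-high] while /ɯ/ is [+high]; /a/ is [+low] while /ɯ/ is [-low].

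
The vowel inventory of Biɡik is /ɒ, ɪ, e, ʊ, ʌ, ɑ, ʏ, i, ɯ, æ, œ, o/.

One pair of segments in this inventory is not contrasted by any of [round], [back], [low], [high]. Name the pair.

/i/ (high front unrounded tense vowel) and /ɪ/ (high front unrounded lax vowel) are both [−round], [−back], [−low], [+high], so none of the listed features separates them. (They do differ in [tense], which is not among the given features.) Every other pair in the inventory differs on at least one listed feature.

i, ɪ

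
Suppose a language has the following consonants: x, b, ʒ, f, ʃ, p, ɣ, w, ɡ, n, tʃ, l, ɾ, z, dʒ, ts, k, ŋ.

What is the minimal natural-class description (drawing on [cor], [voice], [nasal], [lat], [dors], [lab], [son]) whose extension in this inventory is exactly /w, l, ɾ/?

[+son, −nasal]

/w, l, ɾ/ are all [+sonorant], [−nasal], and no other segment in the inventory matches both values. Dropping any one of them over-generates: [−nasal] alone would also admit /x, b, ʒ, f, …/; [+sonorant] alone would also admit /n, ŋ/. No other single listed feature picks out exactly this set either, so fewer than two features will not do.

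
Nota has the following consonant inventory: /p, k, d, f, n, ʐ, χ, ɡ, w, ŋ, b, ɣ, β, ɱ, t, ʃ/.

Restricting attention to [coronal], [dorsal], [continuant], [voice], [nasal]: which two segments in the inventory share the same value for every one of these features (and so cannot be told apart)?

ɣ, w

Both /ɣ/ and /w/ are [-coronal], [+dorsal], [+continuant], [+voice], [-nasal]. Since the list omits [sonorant], [labial] and [round] — which do distinguish the voiced velar fricative from the labial-velar glide — this pair collapses; all other pairs remain distinct.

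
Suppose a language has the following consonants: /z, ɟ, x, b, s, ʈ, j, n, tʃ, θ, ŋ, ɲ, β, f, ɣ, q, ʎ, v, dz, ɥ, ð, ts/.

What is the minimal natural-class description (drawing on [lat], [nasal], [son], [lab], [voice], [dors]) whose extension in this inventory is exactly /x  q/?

[-voice, +dors]

Every target segment is [-voice], [+dorsal]; each remaining inventory member fails at least one of these. Each conjunct is needed — [+dorsal] alone would also admit /ɟ, j, ŋ, ɲ, …/; [-voice] alone would also admit /s, ʈ, tʃ, θ, …/ — and no other single listed feature has exactly this extension, so two is the minimum.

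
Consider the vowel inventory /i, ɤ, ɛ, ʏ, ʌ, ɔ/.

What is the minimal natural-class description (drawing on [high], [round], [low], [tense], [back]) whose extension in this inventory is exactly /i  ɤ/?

The target set is precisely the extension of [+tense] in this inventory.

[+tense]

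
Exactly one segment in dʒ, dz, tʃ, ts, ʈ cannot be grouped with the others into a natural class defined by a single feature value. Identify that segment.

ʈ

/tʃ, dz, ts, dʒ/ are all [+delayed release], but /ʈ/ (voiceless retroflex stop) is [−delayed release]. No other single segment can be removed to leave a set sharing one feature value that the removed segment lacks, so /ʈ/ is the odd one out.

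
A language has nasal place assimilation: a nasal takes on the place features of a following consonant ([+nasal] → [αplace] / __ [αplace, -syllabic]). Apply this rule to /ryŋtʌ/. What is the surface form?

The only nasal preceding a consonant is /ŋ/ before /t/. /t/ is [+coronal], so /ŋ/ → /n/, giving [ryntʌ].

[ryntʌ]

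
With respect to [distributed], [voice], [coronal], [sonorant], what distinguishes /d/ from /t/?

[voice]

The two segments share [−distributed], [+coronal], [−sonorant]. The only feature from the list on which they differ: /d/ is [+voice] while /t/ is [−voice].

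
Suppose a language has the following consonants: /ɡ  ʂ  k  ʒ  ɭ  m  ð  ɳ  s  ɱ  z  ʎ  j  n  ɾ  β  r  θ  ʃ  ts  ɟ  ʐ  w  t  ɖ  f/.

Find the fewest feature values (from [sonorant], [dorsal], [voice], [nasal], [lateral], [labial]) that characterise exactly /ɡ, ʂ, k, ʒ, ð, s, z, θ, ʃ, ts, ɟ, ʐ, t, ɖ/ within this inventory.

[−sonorant, −labial]

Every target segment is [−sonorant], [−labial]; each remaining inventory member fails at least one of these. Each conjunct is needed — [−labial] alone would also admit /ɭ, ɳ, ʎ, j, …/; [−sonorant] alone would also admit /β, f/ — and no other single listed feature has exactly this extension, so two is the minimum.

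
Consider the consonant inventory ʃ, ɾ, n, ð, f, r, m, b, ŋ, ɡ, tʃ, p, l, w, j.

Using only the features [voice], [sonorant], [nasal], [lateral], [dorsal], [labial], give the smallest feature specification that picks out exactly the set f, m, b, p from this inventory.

The class [+labial], [−dorsal] has exactly /f, m, b, p/ as its extension in this inventory. No smaller conjunction from the listed features achieves this: [−dorsal] alone would also admit /ʃ, ɾ, n, ð, …/; [+labial] alone would also admit /w/; and checking the remaining single features turns up none with this extension.

[+labial, −dorsal]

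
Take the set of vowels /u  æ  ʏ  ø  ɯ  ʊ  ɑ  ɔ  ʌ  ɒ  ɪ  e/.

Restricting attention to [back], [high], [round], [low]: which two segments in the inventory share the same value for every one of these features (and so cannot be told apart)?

ʊ, u

/ʊ/ (high back rounded lax vowel) and /u/ (high back rounded tense vowel) are both [+back], [+high], [+round], [−low], so none of the listed features separates them. (They do differ in [tense], which is not among the given features.) Every other pair in the inventory differs on at least one listed feature.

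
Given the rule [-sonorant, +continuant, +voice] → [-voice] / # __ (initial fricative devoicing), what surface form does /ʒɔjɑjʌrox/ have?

[ʃɔjɑjʌrox]

Only the initial segment /ʒ/ is both word-initial and matches the structural description. It is a voiced postalveolar fricative, so [-sonorant, +continuant, +voice] holds; changing it to [-voice] with all other features held fixed yields /ʃ/ (voiceless postalveolar fricative). No other segment meets both the structural description and the environment, so the output is [ʃɔjɑjʌrox].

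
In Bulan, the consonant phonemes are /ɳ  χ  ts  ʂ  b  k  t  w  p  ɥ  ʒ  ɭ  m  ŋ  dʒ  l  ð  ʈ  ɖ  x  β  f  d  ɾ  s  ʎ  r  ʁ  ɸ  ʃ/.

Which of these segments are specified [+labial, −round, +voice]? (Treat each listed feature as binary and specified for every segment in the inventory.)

b, m, β

The [+labial] segments are /b, w, p, ɥ, m, β, f, ɸ/.
Of those, [−round] gives /b, p, m, β, f, ɸ/.
Within that set, [+voice] leaves /b, m, β/.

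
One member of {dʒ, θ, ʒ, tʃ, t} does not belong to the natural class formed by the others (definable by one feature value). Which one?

t

/dʒ, ʒ, tʃ, θ/ are all [+distributed], but /t/ (voiceless alveolar stop) is [−distributed]. No other single segment can be removed to leave a set sharing one feature value that the removed segment lacks, so /t/ is the odd one out.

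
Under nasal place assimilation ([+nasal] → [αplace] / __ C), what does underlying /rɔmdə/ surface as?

In /rɔmdə/, the nasal /m/ precedes /d/, which is [+coronal]. The nasal assimilates in place, becoming the [+coronal] nasal /n/. The surface form is [rɔndə].

[rɔndə]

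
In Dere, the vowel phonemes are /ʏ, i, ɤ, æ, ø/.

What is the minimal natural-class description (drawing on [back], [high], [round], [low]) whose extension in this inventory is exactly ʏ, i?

Every target segment is [+high] and no other inventory member is, so one feature is enough.

[+high]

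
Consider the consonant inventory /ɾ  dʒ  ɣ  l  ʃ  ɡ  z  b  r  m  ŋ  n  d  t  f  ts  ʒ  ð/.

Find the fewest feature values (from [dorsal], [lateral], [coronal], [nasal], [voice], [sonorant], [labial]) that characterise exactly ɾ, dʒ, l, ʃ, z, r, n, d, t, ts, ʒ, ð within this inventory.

/ɾ, dʒ, l, ʃ, z, r, n, d, t, ts, ʒ, ð/ are exactly the [+coronal] segments in the inventory, so a single feature suffices.

[+coronal]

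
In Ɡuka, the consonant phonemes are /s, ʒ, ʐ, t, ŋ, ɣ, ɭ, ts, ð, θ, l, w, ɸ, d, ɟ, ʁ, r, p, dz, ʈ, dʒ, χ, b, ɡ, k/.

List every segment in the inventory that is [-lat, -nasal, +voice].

The [-lateral] segments are /s, ʒ, ʐ, t, ŋ, ɣ, ts, ð, θ, w, ɸ, d, ɟ, ʁ, r, p, dz, ʈ, dʒ, χ, b, ɡ, k/.
Intersecting with [-nasal] gives /s, ʒ, ʐ, t, ɣ, ts, ð, θ, w, ɸ, d, ɟ, ʁ, r, p, dz, ʈ, dʒ, χ, b, ɡ, k/.
Intersecting with [+voice] leaves /ʒ, ʐ, ɣ, ð, w, d, ɟ, ʁ, r, dz, dʒ, b, ɡ/.

ʒ, ʐ, ɣ, ð, w, d, ɟ, ʁ, r, dz, dʒ, b, ɡ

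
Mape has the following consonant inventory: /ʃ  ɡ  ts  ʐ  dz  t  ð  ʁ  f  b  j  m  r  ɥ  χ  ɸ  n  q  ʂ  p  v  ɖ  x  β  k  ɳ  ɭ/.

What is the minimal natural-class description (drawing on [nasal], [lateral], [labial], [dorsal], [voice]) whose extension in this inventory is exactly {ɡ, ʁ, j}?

[+voice, −labial, +dorsal]

Every target segment is [+voice], [−labial], [+dorsal]; each remaining inventory member fails at least one of these. Each conjunct is needed — [−labial, +dorsal] alone would also admit /χ, q, x, k/; [+voice, +dorsal] alone would also admit /ɥ/; [+voice, −labial] alone would also admit /ʐ, dz, ð, r, …/ — and no other combination of two listed features has exactly this extension, so three is the minimum.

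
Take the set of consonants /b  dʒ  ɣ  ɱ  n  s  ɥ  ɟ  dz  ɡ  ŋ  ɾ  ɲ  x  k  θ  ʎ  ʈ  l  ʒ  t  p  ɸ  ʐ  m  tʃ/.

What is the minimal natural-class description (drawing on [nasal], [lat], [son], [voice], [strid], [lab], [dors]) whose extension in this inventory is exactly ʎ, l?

Every target segment is [+lateral] and no other inventory member is, so one feature is enough.

[+lat]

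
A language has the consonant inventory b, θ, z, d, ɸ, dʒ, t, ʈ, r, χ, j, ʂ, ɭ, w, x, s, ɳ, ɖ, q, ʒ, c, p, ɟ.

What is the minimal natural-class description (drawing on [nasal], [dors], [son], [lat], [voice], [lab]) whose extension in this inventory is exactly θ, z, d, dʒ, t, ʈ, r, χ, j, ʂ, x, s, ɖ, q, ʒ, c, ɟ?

/θ, z, d, dʒ, t, ʈ, r, χ, j, ʂ, x, s, ɖ, q, ʒ, c, ɟ/ are all [-nasal], [-lateral], [-labial], and no other segment in the inventory matches all three values. Dropping any one of them over-generates: [-lateral, -labial] alone would also admit /ɳ/; [-nasal, -labial] alone would also admit /ɭ/; [-nasal, -lateral] alone would also admit /b, ɸ, w, p/. No other combination of two listed features picks out exactly this set either, so fewer than three features will not do.

[-nasal, -lat, -lab]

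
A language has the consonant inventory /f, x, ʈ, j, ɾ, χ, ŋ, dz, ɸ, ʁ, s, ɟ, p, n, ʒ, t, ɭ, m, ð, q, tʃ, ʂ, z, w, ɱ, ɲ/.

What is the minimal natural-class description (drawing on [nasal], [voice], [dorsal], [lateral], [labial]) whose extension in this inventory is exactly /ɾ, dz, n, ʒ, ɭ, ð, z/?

The class [+voice], [−labial], [−dorsal] has exactly /ɾ, dz, n, ʒ, ɭ, ð, z/ as its extension in this inventory. No smaller conjunction from the listed features achieves this: [−labial, −dorsal] alone would also admit /ʈ, s, t, tʃ, …/; [+voice, −dorsal] alone would also admit /m, ɱ/; [+voice, −labial] alone would also admit /j, ŋ, ʁ, ɟ, …/; and checking the remaining two-feature bundles turns up none with this extension.

[+voice, −labial, −dorsal]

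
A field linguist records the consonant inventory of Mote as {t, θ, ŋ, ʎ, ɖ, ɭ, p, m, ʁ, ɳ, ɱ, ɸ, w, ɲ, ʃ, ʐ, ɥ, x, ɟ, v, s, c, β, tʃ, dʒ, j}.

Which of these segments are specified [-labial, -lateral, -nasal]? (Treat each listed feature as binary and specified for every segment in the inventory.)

Eliminate segments failing any feature: /ŋ, ɳ, ɲ/ are [+nasal]; /ʎ, ɭ/ are [+lateral]; /p, m, ɱ, ɸ, w, ɥ, v, β/ are [+labial]. The remaining /t, θ, ɖ, ʁ, ʃ, ʐ, x, ɟ, s, c, tʃ, dʒ, j/ satisfy [-labial], [-lateral], [-nasal].

t, θ, ɖ, ʁ, ʃ, ʐ, x, ɟ, s, c, tʃ, dʒ, j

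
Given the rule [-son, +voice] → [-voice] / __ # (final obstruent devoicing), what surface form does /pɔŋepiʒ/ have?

Only the final segment /ʒ/ is both word-final and matches the structural description. It is a voiced postalveolar fricative, so [-son, +voice] holds; changing it to [-voice] with all other features held fixed yields /ʃ/ (voiceless postalveolar fricative). No other segment meets both the structural description and the environment, so the output is [pɔŋepiʃ].

[pɔŋepiʃ]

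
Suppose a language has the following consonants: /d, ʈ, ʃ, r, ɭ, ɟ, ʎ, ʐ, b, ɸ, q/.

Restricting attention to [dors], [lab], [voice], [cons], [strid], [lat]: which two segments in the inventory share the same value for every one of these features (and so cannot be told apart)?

r, d

On the given features, /r/ and /d/ have an identical profile: [-dorsal], [-labial], [+voice], [+consonantal], [-strident], [-lateral]. No other two segments in the inventory coincide on all 6 features. (They do differ in [sonorant] and [continuant], which are not among the given features.)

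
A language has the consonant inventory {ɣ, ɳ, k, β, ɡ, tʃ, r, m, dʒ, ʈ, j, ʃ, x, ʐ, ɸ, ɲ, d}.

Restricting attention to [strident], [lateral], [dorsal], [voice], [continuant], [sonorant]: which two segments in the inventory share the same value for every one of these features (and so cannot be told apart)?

m, ɳ

/m/ (bilabial nasal) and /ɳ/ (retroflex nasal) are both [−strident], [−lateral], [−dorsal], [+voice], [−continuant], [+sonorant], so none of the listed features separates them. (They do differ in [labial] and [coronal], which are not among the given features.) Every other pair in the inventory differs on at least one listed feature.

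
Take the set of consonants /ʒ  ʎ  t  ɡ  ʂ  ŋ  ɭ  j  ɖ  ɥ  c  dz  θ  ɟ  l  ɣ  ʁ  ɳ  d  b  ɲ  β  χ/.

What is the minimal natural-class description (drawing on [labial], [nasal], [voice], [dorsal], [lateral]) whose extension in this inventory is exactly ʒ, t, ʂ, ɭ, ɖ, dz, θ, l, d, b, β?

The class [-nasal], [-dorsal] has exactly /ʒ, t, ʂ, ɭ, ɖ, dz, θ, l, d, b, β/ as its extension in this inventory. No smaller conjunction from the listed features achieves this: [-dorsal] alone would also admit /ɳ/; [-nasal] alone would also admit /ʎ, ɡ, j, ɥ, …/; and checking the remaining single features turns up none with this extension.

[-nasal, -dorsal]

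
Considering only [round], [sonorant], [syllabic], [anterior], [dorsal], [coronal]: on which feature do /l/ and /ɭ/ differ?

[anterior]

/l/ (alveolar lateral approximant) and /ɭ/ (retroflex lateral approximant) agree on [−round], [+sonorant], [−syllabic], [−dorsal], [+coronal]. They differ on [anterior] (/l/ [+], /ɭ/ [−]).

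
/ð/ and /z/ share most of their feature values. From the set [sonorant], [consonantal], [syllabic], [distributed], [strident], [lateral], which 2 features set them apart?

/ð/ is the voiced dental fricative and /z/ is the voiced alveolar fricative. Both are [-sonorant], [+consonantal], [-syllabic], [-lateral]. /ð/ is [-strident] while /z/ is [+strident]; /ð/ is [+distributed] while /z/ is [-distributed], so the distinguishing features are [strident], [distributed].

[strident], [distributed]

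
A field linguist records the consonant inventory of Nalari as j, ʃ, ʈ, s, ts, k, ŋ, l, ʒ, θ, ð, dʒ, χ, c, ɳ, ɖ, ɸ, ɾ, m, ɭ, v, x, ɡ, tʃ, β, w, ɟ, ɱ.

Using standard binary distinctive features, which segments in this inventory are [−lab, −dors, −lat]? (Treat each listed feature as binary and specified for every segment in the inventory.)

ʃ, ʈ, s, ts, ʒ, θ, ð, dʒ, ɳ, ɖ, ɾ, tʃ

Checking each segment against [−labial], [−dorsal], [−lateral]: /ʃ/ (voiceless postalveolar fricative), /ʈ/ (voiceless retroflex stop), /s/ (voiceless alveolar fricative), /ts/ (voiceless alveolar affricate), /ʒ/ (voiced postalveolar fricative), /θ/ (voiceless dental fricative), among others, satisfy every feature; every other segment in the inventory fails at least one.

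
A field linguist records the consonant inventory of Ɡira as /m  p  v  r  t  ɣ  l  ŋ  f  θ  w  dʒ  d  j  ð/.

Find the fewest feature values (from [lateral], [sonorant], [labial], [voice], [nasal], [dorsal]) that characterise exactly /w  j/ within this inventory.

[+sonorant, −nasal, +dorsal]

The class [+sonorant], [−nasal], [+dorsal] has exactly /w, j/ as its extension in this inventory. No smaller conjunction from the listed features achieves this: [−nasal, +dorsal] alone would also admit /ɣ/; [+sonorant, +dorsal] alone would also admit /ŋ/; [+sonorant, −nasal] alone would also admit /r, l/; and checking the remaining two-feature bundles turns up none with this extension.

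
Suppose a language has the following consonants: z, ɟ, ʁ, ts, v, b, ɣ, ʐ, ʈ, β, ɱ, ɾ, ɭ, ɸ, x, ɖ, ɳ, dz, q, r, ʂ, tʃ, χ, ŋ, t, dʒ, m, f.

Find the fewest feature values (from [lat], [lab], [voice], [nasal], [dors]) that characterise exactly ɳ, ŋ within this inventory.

Every target segment is [+nasal], [−labial]; each remaining inventory member fails at least one of these. Each conjunct is needed — [−labial] alone would also admit /z, ɟ, ʁ, ts, …/; [+nasal] alone would also admit /ɱ, m/ — and no other single listed feature has exactly this extension, so two is the minimum.

[+nasal, −lab]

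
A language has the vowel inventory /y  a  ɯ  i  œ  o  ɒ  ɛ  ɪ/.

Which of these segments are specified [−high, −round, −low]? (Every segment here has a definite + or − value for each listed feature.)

ɛ

The [−high] segments are /a, œ, o, ɒ, ɛ/.
Of those, [−round] gives /a, ɛ/.
Intersecting with [−low] leaves /ɛ/.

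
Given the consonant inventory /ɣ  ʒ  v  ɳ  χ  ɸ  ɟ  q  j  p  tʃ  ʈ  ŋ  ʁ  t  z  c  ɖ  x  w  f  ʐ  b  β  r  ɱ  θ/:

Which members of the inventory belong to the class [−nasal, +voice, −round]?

ɣ, ʒ, v, ɟ, j, ʁ, z, ɖ, ʐ, b, β, r

Checking each segment against [−nasal], [+voice], [−round]: /ɣ/ (voiced velar fricative), /ʒ/ (voiced postalveolar fricative), /v/ (voiced labiodental fricative), /ɟ/ (voiced palatal stop), /j/ (palatal glide), /ʁ/ (voiced uvular fricative), among others, satisfy every feature; every other segment in the inventory fails at least one.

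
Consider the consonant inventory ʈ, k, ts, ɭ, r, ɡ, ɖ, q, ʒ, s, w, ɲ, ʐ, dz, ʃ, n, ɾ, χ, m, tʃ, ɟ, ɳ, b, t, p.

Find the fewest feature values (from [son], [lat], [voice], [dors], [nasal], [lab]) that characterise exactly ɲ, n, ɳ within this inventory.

Every target segment is [+nasal], [-labial]; each remaining inventory member fails at least one of these. Each conjunct is needed — [-labial] alone would also admit /ʈ, k, ts, ɭ, …/; [+nasal] alone would also admit /m/ — and no other single listed feature has exactly this extension, so two is the minimum.

[+nasal, -lab]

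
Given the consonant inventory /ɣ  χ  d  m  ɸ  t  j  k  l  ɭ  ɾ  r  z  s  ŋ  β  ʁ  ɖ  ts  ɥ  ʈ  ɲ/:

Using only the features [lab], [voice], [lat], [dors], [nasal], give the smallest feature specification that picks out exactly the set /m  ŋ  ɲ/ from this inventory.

[+nasal]

The target set is precisely the extension of [+nasal] in this inventory.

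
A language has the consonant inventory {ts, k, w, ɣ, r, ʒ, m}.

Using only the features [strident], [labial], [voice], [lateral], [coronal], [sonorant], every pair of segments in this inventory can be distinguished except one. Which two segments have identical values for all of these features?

Both /w/ and /m/ are [-strident], [+labial], [+voice], [-lateral], [-coronal], [+sonorant]. Since the list omits [nasal], [continuant], [round] and [dorsal] — which do distinguish the labial-velar glide from the bilabial nasal — this pair collapses; all other pairs remain distinct.

w, m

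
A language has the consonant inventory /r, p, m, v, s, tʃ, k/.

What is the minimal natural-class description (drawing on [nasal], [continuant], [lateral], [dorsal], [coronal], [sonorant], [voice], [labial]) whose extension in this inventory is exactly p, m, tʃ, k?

/p, m, tʃ, k/ are exactly the [−continuant] segments in the inventory, so a single feature suffices.

[−continuant]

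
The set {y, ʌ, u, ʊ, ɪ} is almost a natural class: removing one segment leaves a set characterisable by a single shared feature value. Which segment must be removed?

[high] groups all but one: /ɪ, ʊ, y, u/ share [+high] while /ʌ/ (mid back unrounded lax vowel) alone is [−high]. Removing any other segment would not leave a single-feature class that excludes it.

ʌ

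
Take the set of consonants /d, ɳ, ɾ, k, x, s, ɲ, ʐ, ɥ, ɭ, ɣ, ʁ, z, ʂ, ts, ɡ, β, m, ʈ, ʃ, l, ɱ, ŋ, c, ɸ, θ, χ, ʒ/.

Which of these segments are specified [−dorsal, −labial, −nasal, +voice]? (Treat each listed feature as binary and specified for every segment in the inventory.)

d, ɾ, ʐ, ɭ, z, l, ʒ

Eliminate segments failing any feature: /ɳ/ is [+nasal]; /k, x, ɲ, ɥ, ɣ, ʁ, ɡ, ŋ, c, χ/ are [+dorsal]; /s, ʂ, ts, ʈ, ʃ, θ/ are [−voice]; /β, m, ɱ, ɸ/ are [+labial]. The remaining /d, ɾ, ʐ, ɭ, z, l, ʒ/ satisfy [−dorsal], [−labial], [−nasal], [+voice].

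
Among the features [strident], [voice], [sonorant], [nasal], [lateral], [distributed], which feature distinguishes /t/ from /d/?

[voice]

/t/ (voiceless alveolar stop) and /d/ (voiced alveolar stop) agree on [−strident], [−sonorant], [−nasal], [−lateral], [−distributed]. They differ on [voice] (/t/ [−], /d/ [+]).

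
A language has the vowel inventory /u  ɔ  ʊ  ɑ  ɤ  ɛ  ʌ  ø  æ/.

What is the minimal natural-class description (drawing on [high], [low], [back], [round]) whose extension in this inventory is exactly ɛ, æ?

[-back, -round]

Every target segment is [-back], [-round]; each remaining inventory member fails at least one of these. Each conjunct is needed — [-round] alone would also admit /ɑ, ɤ, ʌ/; [-back] alone would also admit /ø/ — and no other single listed feature has exactly this extension, so two is the minimum.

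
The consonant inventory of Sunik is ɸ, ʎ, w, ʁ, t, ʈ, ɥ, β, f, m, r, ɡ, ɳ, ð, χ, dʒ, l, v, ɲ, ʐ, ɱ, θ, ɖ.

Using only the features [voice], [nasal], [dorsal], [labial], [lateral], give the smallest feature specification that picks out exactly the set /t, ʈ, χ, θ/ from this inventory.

[−voice, −labial]

The class [−voice], [−labial] has exactly /t, ʈ, χ, θ/ as its extension in this inventory. No smaller conjunction from the listed features achieves this: [−labial] alone would also admit /ʎ, ʁ, r, ɡ, …/; [−voice] alone would also admit /ɸ, f/; and checking the remaining single features turns up none with this extension.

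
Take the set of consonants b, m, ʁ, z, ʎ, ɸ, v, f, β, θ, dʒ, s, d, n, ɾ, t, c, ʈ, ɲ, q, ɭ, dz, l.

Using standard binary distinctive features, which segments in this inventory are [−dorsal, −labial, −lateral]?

First, the [−dorsal] segments are /b, m, z, ɸ, v, f, β, θ, dʒ, s, d, n, ɾ, t, ʈ, ɭ, dz, l/.
Then [−labial] gives /z, θ, dʒ, s, d, n, ɾ, t, ʈ, ɭ, dz, l/.
Intersecting with [−lateral] leaves /z, θ, dʒ, s, d, n, ɾ, t, ʈ, dz/.

z, θ, dʒ, s, d, n, ɾ, t, ʈ, dz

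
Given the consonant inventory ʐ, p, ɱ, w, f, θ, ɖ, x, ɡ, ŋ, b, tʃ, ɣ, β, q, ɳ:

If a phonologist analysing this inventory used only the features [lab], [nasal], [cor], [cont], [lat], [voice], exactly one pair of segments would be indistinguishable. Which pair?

Both /β/ and /w/ are [+labial], [−nasal], [−coronal], [+continuant], [−lateral], [+voice]. Since the list omits [sonorant], [round] and [dorsal] — which do distinguish the voiced bilabial fricative from the labial-velar glide — this pair collapses; all other pairs remain distinct.

β, w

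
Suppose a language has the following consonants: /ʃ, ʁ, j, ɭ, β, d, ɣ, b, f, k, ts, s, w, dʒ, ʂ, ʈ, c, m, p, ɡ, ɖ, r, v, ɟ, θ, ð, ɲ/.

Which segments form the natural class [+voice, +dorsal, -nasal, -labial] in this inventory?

Eliminate segments failing any feature: /ʃ, f, k, ts, s, ʂ, ʈ, c, p, θ/ are [-voice]; /ɭ, β, d, b, dʒ, m, ɖ, r, v, ð/ are [-dorsal]; /w/ is [+labial]; /ɲ/ is [+nasal]. The remaining /ʁ, j, ɣ, ɡ, ɟ/ satisfy [+voice], [+dorsal], [-nasal], [-labial].

ʁ, j, ɣ, ɡ, ɟ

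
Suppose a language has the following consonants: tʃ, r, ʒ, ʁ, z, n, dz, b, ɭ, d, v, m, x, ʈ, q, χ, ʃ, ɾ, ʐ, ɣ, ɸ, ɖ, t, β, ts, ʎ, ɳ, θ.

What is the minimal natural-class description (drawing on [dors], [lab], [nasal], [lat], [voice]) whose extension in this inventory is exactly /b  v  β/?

[+voice, −nasal, +lab]

The class [+voice], [−nasal], [+labial] has exactly /b, v, β/ as its extension in this inventory. No smaller conjunction from the listed features achieves this: [−nasal, +labial] alone would also admit /ɸ/; [+voice, +labial] alone would also admit /m/; [+voice, −nasal] alone would also admit /r, ʒ, ʁ, z, …/; and checking the remaining two-feature bundles turns up none with this extension.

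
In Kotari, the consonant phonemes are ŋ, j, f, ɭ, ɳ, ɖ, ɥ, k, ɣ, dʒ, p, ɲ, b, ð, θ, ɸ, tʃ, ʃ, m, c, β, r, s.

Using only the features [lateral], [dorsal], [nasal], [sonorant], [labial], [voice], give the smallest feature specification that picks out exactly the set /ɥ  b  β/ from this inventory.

The class [+voice], [−nasal], [+labial] has exactly /ɥ, b, β/ as its extension in this inventory. No smaller conjunction from the listed features achieves this: [−nasal, +labial] alone would also admit /f, p, ɸ/; [+voice, +labial] alone would also admit /m/; [+voice, −nasal] alone would also admit /j, ɭ, ɖ, ɣ, …/; and checking the remaining two-feature bundles turns up none with this extension.

[+voice, −nasal, +labial]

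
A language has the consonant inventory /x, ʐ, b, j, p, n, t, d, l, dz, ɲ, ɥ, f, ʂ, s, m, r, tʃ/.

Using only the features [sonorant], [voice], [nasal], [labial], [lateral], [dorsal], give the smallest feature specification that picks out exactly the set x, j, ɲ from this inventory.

[−labial, +dorsal]

The class [−labial], [+dorsal] has exactly /x, j, ɲ/ as its extension in this inventory. No smaller conjunction from the listed features achieves this: [+dorsal] alone would also admit /ɥ/; [−labial] alone would also admit /ʐ, n, t, d, …/; and checking the remaining single features turns up none with this extension.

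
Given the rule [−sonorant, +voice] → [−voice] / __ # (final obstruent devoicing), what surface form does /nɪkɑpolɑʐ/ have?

[nɪkɑpolɑʂ]

/ʐ/ satisfies [−sonorant, +voice] and sits in __ #. The [−voice] counterpart of the voiced retroflex fricative is /ʂ/. Other segments in /nɪkɑpolɑʐ/ either fail the structural description or are not in the environment, so the surface form is [nɪkɑpolɑʂ].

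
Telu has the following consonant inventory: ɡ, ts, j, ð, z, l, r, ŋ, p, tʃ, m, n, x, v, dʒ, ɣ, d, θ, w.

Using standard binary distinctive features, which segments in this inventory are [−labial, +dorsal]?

ɡ, j, ŋ, x, ɣ

Eliminate segments failing any feature: /ts, ð, z, l, r, tʃ, n, dʒ, d, θ/ are [−dorsal]; /p, m, v, w/ are [+labial]. The remaining /ɡ, j, ŋ, x, ɣ/ satisfy [−labial], [+dorsal].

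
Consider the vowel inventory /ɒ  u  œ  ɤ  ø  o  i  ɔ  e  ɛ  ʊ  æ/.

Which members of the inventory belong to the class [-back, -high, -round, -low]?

e, ɛ

Among the inventory, the [-back] segments are /œ, ø, i, e, ɛ, æ/.
Intersecting with [-high] gives /œ, ø, e, ɛ, æ/.
Within that set, [-round] gives /e, ɛ, æ/.
Then [-low] leaves /e, ɛ/.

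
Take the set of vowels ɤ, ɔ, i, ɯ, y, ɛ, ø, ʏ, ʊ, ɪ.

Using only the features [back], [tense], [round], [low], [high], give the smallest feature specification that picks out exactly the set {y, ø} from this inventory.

[+round, +tense]

The class [+round], [+tense] has exactly /y, ø/ as its extension in this inventory. No smaller conjunction from the listed features achieves this: [+tense] alone would also admit /ɤ, i, ɯ/; [+round] alone would also admit /ɔ, ʏ, ʊ/; and checking the remaining single features turns up none with this extension.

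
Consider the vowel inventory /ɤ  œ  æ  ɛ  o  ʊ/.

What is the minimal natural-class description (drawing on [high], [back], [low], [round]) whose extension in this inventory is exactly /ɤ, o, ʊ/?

[+back]

Every target segment is [+back] and no other inventory member is, so one feature is enough.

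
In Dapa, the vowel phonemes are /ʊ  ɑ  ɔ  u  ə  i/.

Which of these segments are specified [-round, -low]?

ə, i

Among the inventory, the [-round] segments are /ɑ, ə, i/.
Among these, [-low] leaves /ə, i/.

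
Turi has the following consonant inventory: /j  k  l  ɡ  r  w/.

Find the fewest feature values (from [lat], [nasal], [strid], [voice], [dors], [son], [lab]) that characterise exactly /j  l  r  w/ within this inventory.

[+son]

/j, l, r, w/ are exactly the [+sonorant] segments in the inventory, so a single feature suffices.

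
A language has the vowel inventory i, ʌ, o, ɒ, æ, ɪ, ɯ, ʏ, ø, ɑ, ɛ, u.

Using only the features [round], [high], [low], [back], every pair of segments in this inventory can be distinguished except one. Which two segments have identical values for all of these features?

Both /ɪ/ and /i/ are [−round], [+high], [−low], [−back]. Since the list omits [tense] — which does distinguish the high front unrounded lax vowel from the high front unrounded tense vowel — this pair collapses; all other pairs remain distinct.

ɪ, i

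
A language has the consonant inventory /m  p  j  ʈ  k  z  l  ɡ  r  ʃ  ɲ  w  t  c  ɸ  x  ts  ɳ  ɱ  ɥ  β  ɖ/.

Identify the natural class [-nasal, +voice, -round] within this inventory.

j, z, l, ɡ, r, β, ɖ

Checking each segment against [-nasal], [+voice], [-round]: /j/ (palatal glide), /z/ (voiced alveolar fricative), /l/ (alveolar lateral approximant), /ɡ/ (voiced velar stop), /r/ (alveolar trill), /β/ (voiced bilabial fricative), among others, satisfy every feature; every other segment in the inventory fails at least one.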